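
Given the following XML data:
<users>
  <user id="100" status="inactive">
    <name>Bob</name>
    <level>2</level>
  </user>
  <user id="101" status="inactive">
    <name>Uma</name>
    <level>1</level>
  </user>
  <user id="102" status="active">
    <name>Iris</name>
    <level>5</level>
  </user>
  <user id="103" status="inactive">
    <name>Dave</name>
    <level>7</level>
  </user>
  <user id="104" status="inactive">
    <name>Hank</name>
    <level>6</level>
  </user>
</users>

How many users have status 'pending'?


Counting users with status='pending':
Count: 0

ANSWER: 0


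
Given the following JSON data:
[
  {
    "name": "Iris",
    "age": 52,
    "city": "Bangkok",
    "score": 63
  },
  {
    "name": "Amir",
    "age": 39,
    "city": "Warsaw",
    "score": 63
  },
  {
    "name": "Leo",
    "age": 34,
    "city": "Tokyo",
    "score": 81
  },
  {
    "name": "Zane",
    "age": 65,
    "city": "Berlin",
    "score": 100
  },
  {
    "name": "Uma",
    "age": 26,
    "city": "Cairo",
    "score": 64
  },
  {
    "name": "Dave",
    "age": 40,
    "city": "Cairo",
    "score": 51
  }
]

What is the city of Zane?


Looking up record where name = Zane
Record index: 3
Field 'city' = Berlin

ANSWER: Berlin


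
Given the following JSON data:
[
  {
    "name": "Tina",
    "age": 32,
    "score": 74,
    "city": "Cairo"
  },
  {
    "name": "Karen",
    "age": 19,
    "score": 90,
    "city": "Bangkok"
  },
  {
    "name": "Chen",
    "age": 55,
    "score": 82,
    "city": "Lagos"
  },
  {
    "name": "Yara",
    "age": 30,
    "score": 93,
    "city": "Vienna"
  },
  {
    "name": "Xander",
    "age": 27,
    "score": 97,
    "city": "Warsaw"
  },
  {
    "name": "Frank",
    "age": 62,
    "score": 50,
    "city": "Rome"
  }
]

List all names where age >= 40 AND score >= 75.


Checking both conditions:
  Tina (age=32, score=74) -> no
  Karen (age=19, score=90) -> no
  Chen (age=55, score=82) -> YES
  Yara (age=30, score=93) -> no
  Xander (age=27, score=97) -> no
  Frank (age=62, score=50) -> no


ANSWER: Chen


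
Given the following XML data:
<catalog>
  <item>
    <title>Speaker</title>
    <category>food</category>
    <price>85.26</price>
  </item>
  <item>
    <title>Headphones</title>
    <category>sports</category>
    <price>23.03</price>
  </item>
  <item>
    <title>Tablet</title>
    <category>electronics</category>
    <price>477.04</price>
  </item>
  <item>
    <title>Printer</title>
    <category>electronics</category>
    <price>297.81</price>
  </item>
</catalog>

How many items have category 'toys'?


Scanning <item> elements for <category>toys</category>:
Count: 0

ANSWER: 0


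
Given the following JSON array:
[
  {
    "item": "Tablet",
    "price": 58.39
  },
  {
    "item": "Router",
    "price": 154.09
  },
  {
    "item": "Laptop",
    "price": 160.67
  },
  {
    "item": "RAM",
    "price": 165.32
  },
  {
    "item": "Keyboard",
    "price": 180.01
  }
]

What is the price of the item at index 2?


Array index 2 -> Laptop
price = 160.67

ANSWER: 160.67


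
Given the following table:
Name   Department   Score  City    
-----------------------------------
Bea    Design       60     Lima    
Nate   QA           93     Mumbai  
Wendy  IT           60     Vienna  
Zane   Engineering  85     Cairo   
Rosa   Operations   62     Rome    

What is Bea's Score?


Row 1: Bea
Score = 60

ANSWER: 60


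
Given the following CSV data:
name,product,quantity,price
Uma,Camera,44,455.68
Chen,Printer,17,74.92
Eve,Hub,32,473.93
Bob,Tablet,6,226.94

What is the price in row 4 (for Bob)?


Row 4: Bob
Column 'price' = 226.94

ANSWER: 226.94


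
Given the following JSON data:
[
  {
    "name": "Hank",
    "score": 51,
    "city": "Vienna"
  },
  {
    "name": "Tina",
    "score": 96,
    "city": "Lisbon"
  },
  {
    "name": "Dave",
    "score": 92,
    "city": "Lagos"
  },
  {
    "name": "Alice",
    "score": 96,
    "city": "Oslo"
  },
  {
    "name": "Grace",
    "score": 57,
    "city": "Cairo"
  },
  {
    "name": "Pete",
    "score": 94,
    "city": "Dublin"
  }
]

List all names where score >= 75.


Filtering records where score >= 75:
  Hank (score=51) -> no
  Tina (score=96) -> YES
  Dave (score=92) -> YES
  Alice (score=96) -> YES
  Grace (score=57) -> no
  Pete (score=94) -> YES


ANSWER: Tina, Dave, Alice, Pete


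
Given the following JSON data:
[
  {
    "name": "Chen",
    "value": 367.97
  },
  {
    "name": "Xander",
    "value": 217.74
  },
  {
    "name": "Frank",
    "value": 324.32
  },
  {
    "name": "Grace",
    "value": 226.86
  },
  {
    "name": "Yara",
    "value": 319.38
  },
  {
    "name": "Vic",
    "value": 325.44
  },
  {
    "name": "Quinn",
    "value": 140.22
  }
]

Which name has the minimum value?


Comparing values:
  Chen: 367.97
  Xander: 217.74
  Frank: 324.32
  Grace: 226.86
  Yara: 319.38
  Vic: 325.44
  Quinn: 140.22
Minimum: Quinn (140.22)

ANSWER: Quinn


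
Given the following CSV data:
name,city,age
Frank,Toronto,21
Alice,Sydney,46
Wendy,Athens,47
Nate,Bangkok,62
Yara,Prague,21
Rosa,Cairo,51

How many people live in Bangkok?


Scanning city column for 'Bangkok':
  Row 4: Nate -> MATCH
Total matches: 1

ANSWER: 1


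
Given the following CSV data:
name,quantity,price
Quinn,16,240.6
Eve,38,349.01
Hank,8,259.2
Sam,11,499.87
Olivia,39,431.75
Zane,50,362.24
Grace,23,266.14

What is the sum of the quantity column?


Values in 'quantity' column:
  Row 1: 16
  Row 2: 38
  Row 3: 8
  Row 4: 11
  Row 5: 39
  Row 6: 50
  Row 7: 23
Sum = 16 + 38 + 8 + 11 + 39 + 50 + 23 = 185

ANSWER: 185


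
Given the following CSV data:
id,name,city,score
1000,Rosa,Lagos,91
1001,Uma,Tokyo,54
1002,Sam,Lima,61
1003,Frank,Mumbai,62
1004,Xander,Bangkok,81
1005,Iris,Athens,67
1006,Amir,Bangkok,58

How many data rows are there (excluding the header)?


Counting rows (excluding header):
Header: id,name,city,score
Data rows: 7

ANSWER: 7


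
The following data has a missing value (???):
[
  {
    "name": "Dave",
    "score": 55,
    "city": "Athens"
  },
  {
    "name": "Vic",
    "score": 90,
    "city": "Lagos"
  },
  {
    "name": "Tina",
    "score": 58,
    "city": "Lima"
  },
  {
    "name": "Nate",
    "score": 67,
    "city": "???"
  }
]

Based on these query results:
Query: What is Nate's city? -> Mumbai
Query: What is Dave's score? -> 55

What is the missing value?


The missing value is Nate's city
From query: Nate's city = Mumbai

ANSWER: Mumbai


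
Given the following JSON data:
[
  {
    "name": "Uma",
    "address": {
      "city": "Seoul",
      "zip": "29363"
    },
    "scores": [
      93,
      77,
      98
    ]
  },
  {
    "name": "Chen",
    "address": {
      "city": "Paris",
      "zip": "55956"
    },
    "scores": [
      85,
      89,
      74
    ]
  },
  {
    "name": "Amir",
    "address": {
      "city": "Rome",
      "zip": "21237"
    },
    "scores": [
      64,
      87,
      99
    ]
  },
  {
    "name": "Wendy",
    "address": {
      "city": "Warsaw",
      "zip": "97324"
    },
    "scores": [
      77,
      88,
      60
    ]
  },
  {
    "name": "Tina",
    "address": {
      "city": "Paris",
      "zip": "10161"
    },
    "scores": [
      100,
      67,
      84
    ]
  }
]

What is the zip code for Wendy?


Path: records[3].address.zip
Value: 97324

ANSWER: 97324


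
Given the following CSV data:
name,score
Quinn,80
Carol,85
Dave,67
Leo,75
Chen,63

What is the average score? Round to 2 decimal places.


Scores: 80, 85, 67, 75, 63
Sum = 370
Count = 5
Average = 370 / 5 = 74.00

ANSWER: 74.00


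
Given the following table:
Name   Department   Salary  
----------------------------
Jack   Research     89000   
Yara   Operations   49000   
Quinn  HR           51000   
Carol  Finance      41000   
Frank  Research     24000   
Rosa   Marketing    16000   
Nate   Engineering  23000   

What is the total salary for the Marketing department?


Marketing department members:
  Rosa: 16000
Total = 16000 = 16000

ANSWER: 16000


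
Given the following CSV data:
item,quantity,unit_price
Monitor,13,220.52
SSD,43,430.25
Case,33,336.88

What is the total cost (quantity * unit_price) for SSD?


Row: SSD
quantity = 43
unit_price = 430.25
total = 43 * 430.25 = 18500.75

ANSWER: 18500.75


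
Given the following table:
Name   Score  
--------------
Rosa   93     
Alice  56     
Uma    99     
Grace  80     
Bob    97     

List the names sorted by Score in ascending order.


Sorting by Score (ascending):
  Alice: 56
  Grace: 80
  Rosa: 93
  Bob: 97
  Uma: 99


ANSWER: Alice, Grace, Rosa, Bob, Uma


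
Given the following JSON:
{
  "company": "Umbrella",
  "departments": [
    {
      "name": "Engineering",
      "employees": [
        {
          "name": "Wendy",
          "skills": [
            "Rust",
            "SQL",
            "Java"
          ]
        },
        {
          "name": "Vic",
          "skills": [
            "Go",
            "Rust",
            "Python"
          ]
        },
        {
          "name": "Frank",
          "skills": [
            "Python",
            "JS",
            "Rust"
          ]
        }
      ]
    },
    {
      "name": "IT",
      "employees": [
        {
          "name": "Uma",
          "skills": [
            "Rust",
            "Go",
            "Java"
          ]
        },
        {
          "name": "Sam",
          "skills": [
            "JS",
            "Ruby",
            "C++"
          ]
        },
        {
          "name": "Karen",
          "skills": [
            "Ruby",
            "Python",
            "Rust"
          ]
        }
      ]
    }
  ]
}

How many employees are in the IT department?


Path: departments[1].employees
Count: 3

ANSWER: 3


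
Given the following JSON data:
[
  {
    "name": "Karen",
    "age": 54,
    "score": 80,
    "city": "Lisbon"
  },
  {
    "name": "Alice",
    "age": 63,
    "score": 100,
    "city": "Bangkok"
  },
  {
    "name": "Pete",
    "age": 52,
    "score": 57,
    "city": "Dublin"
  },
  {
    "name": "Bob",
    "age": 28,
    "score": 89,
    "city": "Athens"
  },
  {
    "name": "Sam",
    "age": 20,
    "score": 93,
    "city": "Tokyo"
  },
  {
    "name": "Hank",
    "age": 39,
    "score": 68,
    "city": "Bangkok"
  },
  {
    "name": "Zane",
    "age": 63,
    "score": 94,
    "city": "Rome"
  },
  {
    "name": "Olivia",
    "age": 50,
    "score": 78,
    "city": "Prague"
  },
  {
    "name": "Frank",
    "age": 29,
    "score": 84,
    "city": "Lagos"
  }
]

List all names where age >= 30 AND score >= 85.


Checking both conditions:
  Karen (age=54, score=80) -> no
  Alice (age=63, score=100) -> YES
  Pete (age=52, score=57) -> no
  Bob (age=28, score=89) -> no
  Sam (age=20, score=93) -> no
  Hank (age=39, score=68) -> no
  Zane (age=63, score=94) -> YES
  Olivia (age=50, score=78) -> no
  Frank (age=29, score=84) -> no


ANSWER: Alice, Zane


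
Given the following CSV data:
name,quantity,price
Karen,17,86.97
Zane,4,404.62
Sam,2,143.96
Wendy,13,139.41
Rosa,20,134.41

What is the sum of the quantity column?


Values in 'quantity' column:
  Row 1: 17
  Row 2: 4
  Row 3: 2
  Row 4: 13
  Row 5: 20
Sum = 17 + 4 + 2 + 13 + 20 = 56

ANSWER: 56


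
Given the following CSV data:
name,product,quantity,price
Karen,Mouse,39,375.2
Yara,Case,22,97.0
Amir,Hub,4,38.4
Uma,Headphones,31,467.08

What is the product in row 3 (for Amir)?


Row 3: Amir
Column 'product' = Hub

ANSWER: Hub


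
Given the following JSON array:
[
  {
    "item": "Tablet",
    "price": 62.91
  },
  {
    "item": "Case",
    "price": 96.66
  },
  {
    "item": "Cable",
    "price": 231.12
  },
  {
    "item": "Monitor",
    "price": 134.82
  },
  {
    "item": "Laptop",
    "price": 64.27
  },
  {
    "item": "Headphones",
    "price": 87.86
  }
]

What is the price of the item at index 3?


Array index 3 -> Monitor
price = 134.82

ANSWER: 134.82


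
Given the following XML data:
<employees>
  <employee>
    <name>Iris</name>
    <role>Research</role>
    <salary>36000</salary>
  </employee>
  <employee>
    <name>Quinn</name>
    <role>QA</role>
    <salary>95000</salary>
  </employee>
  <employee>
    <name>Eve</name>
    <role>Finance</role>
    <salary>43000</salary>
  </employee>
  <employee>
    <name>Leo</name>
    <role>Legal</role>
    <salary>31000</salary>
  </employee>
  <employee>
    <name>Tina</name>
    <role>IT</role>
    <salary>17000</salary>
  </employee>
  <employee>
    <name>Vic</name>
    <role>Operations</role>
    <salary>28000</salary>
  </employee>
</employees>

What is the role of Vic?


Searching for <employee> with <name>Vic</name>
Found at position 6
<role>Operations</role>

ANSWER: Operations


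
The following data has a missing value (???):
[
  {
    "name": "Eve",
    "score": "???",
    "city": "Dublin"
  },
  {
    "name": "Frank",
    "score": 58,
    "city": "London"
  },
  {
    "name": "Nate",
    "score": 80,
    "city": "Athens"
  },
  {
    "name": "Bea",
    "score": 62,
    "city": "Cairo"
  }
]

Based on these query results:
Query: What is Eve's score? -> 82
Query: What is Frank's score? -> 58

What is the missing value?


The missing value is Eve's score
From query: Eve's score = 82

ANSWER: 82


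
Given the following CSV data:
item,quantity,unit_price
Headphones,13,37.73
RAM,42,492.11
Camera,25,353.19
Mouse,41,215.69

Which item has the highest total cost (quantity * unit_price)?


Computing row totals:
  Headphones: 490.49
  RAM: 20668.62
  Camera: 8829.75
  Mouse: 8843.29
Maximum: RAM (20668.62)

ANSWER: RAM


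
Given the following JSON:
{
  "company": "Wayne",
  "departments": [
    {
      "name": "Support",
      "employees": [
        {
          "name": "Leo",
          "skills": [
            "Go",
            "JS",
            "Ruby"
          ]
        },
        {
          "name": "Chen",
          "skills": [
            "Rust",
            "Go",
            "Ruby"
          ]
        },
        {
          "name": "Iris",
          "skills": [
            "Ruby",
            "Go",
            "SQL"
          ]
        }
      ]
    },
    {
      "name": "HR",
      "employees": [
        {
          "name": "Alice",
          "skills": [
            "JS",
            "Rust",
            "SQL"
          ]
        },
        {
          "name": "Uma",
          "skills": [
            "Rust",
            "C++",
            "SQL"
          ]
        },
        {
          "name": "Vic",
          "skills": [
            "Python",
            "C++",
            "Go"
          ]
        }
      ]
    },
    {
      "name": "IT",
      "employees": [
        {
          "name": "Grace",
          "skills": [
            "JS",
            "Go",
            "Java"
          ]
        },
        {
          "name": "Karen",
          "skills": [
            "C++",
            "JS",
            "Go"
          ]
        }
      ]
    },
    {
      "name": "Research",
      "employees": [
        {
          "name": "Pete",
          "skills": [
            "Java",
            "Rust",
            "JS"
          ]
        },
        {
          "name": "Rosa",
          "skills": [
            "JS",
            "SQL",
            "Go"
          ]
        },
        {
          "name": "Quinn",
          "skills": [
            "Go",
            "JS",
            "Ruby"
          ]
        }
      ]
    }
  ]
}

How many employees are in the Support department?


Path: departments[0].employees
Count: 3

ANSWER: 3


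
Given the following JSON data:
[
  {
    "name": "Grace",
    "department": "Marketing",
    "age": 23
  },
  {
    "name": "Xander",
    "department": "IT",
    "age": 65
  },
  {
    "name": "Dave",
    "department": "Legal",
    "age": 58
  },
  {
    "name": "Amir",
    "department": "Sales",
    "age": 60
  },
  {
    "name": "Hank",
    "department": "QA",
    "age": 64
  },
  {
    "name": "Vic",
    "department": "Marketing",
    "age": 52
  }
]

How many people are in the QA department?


Scanning records for department = QA
  Record 4: Hank
Count: 1

ANSWER: 1


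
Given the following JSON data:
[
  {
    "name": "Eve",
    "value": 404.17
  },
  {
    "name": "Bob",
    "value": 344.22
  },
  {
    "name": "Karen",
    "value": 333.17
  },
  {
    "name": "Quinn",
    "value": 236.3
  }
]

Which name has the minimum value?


Comparing values:
  Eve: 404.17
  Bob: 344.22
  Karen: 333.17
  Quinn: 236.3
Minimum: Quinn (236.3)

ANSWER: Quinn


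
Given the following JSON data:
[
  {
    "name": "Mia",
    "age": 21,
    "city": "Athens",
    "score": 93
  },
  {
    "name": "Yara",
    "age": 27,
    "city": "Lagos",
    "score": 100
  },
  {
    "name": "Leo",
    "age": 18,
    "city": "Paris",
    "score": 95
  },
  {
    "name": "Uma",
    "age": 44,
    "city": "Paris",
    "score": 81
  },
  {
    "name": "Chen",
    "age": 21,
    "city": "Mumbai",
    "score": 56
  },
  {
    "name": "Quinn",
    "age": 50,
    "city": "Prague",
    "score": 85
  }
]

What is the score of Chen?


Looking up record where name = Chen
Record index: 4
Field 'score' = 56

ANSWER: 56


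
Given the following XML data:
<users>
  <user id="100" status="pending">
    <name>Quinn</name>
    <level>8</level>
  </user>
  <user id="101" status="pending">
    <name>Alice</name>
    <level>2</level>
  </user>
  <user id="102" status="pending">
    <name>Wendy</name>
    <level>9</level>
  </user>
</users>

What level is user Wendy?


Finding user: Wendy
<level>9</level>

ANSWER: 9


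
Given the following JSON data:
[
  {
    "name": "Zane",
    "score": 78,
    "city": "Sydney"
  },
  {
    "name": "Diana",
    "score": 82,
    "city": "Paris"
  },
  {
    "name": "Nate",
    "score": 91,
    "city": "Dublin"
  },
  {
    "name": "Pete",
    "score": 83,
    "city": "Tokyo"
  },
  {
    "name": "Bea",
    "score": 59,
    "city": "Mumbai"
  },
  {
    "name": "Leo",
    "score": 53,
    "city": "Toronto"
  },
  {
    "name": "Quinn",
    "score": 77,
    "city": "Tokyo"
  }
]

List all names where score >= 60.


Filtering records where score >= 60:
  Zane (score=78) -> YES
  Diana (score=82) -> YES
  Nate (score=91) -> YES
  Pete (score=83) -> YES
  Bea (score=59) -> no
  Leo (score=53) -> no
  Quinn (score=77) -> YES


ANSWER: Zane, Diana, Nate, Pete, Quinn


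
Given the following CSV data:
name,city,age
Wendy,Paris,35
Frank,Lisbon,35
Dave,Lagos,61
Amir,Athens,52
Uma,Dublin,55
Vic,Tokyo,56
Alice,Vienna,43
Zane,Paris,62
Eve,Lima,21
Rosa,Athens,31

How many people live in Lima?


Scanning city column for 'Lima':
  Row 9: Eve -> MATCH
Total matches: 1

ANSWER: 1


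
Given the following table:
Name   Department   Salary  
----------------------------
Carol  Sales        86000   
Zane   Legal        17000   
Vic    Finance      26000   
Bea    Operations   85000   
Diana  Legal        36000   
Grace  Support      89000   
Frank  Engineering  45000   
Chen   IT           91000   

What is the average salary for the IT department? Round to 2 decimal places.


IT department members:
  Chen: 91000
Sum = 91000
Count = 1
Average = 91000 / 1 = 91000.00

ANSWER: 91000.00


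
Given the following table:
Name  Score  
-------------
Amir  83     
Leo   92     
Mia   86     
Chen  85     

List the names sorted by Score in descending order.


Sorting by Score (descending):
  Leo: 92
  Mia: 86
  Chen: 85
  Amir: 83


ANSWER: Leo, Mia, Chen, Amir


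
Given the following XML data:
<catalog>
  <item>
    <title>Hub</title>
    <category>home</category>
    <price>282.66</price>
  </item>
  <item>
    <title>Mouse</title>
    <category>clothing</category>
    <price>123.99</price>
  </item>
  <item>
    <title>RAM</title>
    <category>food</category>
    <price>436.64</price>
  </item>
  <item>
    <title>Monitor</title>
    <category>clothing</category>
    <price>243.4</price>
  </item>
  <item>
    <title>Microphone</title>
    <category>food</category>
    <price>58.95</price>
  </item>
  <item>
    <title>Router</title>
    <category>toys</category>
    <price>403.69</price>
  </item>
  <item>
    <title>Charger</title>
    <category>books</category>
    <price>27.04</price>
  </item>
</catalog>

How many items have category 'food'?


Scanning <item> elements for <category>food</category>:
  Item 3: RAM -> MATCH
  Item 5: Microphone -> MATCH
Count: 2

ANSWER: 2


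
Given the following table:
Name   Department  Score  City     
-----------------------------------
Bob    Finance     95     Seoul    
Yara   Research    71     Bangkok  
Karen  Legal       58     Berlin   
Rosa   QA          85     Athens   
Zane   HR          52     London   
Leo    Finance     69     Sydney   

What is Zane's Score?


Row 5: Zane
Score = 52

ANSWER: 52


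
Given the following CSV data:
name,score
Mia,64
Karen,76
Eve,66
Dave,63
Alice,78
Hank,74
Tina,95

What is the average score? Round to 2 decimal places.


Scores: 64, 76, 66, 63, 78, 74, 95
Sum = 516
Count = 7
Average = 516 / 7 = 73.71

ANSWER: 73.71


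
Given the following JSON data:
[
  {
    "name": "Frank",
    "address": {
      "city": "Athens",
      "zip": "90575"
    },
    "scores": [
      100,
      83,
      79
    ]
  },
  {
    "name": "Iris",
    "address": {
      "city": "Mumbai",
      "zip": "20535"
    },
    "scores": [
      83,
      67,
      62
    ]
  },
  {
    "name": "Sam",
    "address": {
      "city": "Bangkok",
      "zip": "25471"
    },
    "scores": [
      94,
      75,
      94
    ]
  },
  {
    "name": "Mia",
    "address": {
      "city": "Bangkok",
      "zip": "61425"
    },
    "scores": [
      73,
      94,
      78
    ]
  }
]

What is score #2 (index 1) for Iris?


Path: records[1].scores[1]
Value: 67

ANSWER: 67


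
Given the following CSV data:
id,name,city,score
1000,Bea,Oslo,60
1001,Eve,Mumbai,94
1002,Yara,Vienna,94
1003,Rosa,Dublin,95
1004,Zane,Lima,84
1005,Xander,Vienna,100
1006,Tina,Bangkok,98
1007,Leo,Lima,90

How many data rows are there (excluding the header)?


Counting rows (excluding header):
Header: id,name,city,score
Data rows: 8

ANSWER: 8


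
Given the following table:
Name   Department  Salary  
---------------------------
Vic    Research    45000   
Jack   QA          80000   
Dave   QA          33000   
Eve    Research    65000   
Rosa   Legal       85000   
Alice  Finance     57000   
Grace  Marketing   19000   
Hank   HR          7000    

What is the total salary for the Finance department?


Finance department members:
  Alice: 57000
Total = 57000 = 57000

ANSWER: 57000


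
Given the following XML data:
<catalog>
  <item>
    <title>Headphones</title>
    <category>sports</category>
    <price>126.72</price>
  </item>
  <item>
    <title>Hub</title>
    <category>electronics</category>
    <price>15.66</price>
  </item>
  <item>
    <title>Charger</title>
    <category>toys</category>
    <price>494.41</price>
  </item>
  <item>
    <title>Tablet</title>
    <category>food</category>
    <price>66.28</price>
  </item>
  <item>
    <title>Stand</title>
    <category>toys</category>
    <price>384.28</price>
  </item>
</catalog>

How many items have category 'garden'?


Scanning <item> elements for <category>garden</category>:
Count: 0

ANSWER: 0


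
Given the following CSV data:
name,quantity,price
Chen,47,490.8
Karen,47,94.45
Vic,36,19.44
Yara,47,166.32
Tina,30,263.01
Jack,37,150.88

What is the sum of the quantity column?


Values in 'quantity' column:
  Row 1: 47
  Row 2: 47
  Row 3: 36
  Row 4: 47
  Row 5: 30
  Row 6: 37
Sum = 47 + 47 + 36 + 47 + 30 + 37 = 244

ANSWER: 244


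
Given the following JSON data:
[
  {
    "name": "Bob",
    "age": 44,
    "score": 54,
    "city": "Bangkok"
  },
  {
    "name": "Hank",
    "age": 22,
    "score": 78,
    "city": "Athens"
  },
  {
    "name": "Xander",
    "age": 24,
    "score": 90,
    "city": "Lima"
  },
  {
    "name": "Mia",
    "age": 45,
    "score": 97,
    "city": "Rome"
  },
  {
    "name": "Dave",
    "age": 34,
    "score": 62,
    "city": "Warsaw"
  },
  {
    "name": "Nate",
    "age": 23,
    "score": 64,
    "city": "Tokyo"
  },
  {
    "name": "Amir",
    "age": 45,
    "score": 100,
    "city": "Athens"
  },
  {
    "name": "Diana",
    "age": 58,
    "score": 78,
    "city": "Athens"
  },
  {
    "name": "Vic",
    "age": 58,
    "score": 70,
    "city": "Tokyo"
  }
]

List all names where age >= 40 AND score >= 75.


Checking both conditions:
  Bob (age=44, score=54) -> no
  Hank (age=22, score=78) -> no
  Xander (age=24, score=90) -> no
  Mia (age=45, score=97) -> YES
  Dave (age=34, score=62) -> no
  Nate (age=23, score=64) -> no
  Amir (age=45, score=100) -> YES
  Diana (age=58, score=78) -> YES
  Vic (age=58, score=70) -> no


ANSWER: Mia, Amir, Diana


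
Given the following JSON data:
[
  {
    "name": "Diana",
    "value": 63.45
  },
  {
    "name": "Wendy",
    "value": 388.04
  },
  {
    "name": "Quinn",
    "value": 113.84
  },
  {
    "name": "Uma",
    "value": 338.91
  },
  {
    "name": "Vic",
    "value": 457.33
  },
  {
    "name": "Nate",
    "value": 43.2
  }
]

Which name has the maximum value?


Comparing values:
  Diana: 63.45
  Wendy: 388.04
  Quinn: 113.84
  Uma: 338.91
  Vic: 457.33
  Nate: 43.2
Maximum: Vic (457.33)

ANSWER: Vic


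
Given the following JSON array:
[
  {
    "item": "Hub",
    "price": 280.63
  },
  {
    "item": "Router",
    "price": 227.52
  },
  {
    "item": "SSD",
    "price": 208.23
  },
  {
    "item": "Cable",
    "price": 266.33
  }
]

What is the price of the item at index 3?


Array index 3 -> Cable
price = 266.33

ANSWER: 266.33


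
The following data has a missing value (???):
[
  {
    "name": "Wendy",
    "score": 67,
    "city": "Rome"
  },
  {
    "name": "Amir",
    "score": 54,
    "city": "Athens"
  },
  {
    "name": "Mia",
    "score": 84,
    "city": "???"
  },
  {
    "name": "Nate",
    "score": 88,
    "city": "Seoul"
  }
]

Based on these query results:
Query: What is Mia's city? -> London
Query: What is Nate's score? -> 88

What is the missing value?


The missing value is Mia's city
From query: Mia's city = London

ANSWER: London


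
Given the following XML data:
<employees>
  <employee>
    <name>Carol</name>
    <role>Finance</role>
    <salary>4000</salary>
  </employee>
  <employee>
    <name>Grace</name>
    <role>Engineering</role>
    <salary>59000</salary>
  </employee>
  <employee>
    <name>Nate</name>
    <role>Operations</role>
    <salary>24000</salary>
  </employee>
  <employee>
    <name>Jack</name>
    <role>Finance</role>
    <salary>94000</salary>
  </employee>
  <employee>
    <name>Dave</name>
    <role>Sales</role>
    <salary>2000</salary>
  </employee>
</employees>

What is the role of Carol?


Searching for <employee> with <name>Carol</name>
Found at position 1
<role>Finance</role>

ANSWER: Finance


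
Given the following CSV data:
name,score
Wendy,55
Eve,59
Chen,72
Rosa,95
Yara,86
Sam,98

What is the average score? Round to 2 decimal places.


Scores: 55, 59, 72, 95, 86, 98
Sum = 465
Count = 6
Average = 465 / 6 = 77.50

ANSWER: 77.50


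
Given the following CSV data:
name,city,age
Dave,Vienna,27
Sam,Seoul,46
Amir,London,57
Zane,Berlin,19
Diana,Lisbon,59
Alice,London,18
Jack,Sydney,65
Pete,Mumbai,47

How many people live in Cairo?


Scanning city column for 'Cairo':
Total matches: 0

ANSWER: 0


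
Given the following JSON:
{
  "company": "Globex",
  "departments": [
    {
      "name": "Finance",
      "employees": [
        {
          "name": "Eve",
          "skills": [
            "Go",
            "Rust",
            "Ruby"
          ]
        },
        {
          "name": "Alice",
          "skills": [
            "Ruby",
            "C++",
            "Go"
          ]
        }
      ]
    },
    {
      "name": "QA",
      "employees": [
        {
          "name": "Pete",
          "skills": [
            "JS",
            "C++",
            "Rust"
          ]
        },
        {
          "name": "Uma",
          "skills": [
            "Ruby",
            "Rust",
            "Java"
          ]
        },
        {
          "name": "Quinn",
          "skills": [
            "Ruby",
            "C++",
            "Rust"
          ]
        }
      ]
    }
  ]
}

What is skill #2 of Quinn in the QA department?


Path: departments[1].employees[2].skills[1]
Value: C++

ANSWER: C++


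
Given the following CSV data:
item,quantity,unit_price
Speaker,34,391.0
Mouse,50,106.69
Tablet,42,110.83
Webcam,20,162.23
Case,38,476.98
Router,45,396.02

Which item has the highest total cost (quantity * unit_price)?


Computing row totals:
  Speaker: 13294.0
  Mouse: 5334.5
  Tablet: 4654.86
  Webcam: 3244.6
  Case: 18125.24
  Router: 17820.9
Maximum: Case (18125.24)

ANSWER: Case


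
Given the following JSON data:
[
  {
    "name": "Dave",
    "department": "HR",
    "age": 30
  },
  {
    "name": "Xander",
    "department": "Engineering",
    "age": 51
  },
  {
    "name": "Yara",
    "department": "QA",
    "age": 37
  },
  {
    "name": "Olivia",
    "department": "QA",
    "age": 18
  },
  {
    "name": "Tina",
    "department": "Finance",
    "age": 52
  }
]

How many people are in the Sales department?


Scanning records for department = Sales
  No matches found
Count: 0

ANSWER: 0


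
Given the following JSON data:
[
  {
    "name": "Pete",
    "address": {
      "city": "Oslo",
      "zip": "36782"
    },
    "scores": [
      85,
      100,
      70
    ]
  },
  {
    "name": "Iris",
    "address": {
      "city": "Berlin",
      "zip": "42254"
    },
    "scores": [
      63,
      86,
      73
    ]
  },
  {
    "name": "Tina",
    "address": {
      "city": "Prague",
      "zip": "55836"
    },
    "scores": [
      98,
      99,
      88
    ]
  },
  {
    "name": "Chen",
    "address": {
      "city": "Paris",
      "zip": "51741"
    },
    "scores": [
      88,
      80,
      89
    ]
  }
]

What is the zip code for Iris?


Path: records[1].address.zip
Value: 42254

ANSWER: 42254


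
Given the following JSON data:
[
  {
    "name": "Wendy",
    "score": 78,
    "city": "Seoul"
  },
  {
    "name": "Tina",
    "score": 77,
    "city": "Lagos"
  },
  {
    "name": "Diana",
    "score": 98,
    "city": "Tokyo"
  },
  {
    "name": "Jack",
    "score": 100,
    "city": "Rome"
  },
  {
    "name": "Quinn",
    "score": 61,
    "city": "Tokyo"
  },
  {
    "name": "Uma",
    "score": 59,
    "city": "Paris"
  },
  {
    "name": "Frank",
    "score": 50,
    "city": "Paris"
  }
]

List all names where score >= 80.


Filtering records where score >= 80:
  Wendy (score=78) -> no
  Tina (score=77) -> no
  Diana (score=98) -> YES
  Jack (score=100) -> YES
  Quinn (score=61) -> no
  Uma (score=59) -> no
  Frank (score=50) -> no


ANSWER: Diana, Jack


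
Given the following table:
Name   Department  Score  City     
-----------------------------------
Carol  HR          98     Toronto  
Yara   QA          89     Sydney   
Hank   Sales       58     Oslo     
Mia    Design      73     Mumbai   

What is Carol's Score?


Row 1: Carol
Score = 98

ANSWER: 98


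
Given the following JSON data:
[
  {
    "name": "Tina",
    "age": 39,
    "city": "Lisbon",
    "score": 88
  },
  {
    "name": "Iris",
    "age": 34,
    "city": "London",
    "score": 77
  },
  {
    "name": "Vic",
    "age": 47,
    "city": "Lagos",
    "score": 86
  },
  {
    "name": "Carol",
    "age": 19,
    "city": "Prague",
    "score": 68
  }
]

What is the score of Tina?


Looking up record where name = Tina
Record index: 0
Field 'score' = 88

ANSWER: 88


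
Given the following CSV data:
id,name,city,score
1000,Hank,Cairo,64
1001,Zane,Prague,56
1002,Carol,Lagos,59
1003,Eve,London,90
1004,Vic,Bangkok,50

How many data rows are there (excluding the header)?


Counting rows (excluding header):
Header: id,name,city,score
Data rows: 5

ANSWER: 5


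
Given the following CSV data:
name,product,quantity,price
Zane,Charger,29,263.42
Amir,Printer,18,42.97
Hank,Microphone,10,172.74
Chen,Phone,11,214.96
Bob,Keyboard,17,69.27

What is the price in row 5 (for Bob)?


Row 5: Bob
Column 'price' = 69.27

ANSWER: 69.27


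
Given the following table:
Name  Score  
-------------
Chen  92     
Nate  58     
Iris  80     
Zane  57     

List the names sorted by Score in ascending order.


Sorting by Score (ascending):
  Zane: 57
  Nate: 58
  Iris: 80
  Chen: 92


ANSWER: Zane, Nate, Iris, Chen


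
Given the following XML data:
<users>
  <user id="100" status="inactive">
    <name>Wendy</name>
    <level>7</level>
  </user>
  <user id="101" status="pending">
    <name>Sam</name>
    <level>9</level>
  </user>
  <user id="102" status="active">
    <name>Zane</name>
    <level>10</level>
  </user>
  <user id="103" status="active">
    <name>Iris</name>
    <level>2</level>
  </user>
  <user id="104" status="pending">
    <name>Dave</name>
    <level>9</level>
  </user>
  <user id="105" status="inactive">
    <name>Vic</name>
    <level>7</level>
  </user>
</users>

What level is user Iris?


Finding user: Iris
<level>2</level>

ANSWER: 2


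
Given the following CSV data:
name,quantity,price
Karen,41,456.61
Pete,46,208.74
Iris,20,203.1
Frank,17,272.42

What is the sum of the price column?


Values in 'price' column:
  Row 1: 456.61
  Row 2: 208.74
  Row 3: 203.1
  Row 4: 272.42
Sum = 456.61 + 208.74 + 203.1 + 272.42 = 1140.87

ANSWER: 1140.87


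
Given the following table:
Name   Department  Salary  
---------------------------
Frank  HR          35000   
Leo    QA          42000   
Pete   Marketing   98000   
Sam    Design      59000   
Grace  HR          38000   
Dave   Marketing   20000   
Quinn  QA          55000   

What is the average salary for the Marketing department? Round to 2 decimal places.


Marketing department members:
  Pete: 98000
  Dave: 20000
Sum = 118000
Count = 2
Average = 118000 / 2 = 59000.00

ANSWER: 59000.00


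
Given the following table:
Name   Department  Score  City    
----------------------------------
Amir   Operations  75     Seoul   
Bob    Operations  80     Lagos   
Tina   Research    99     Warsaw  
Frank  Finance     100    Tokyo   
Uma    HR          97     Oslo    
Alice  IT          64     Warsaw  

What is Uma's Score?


Row 5: Uma
Score = 97

ANSWER: 97


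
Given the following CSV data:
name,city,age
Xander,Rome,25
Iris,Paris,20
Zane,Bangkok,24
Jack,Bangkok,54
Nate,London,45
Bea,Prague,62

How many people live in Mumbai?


Scanning city column for 'Mumbai':
Total matches: 0

ANSWER: 0


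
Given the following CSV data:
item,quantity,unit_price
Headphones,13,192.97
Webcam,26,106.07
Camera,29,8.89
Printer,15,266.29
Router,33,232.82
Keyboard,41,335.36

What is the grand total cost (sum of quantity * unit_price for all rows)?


Computing row totals:
  Headphones: 13 * 192.97 = 2508.61
  Webcam: 26 * 106.07 = 2757.82
  Camera: 29 * 8.89 = 257.81
  Printer: 15 * 266.29 = 3994.35
  Router: 33 * 232.82 = 7683.06
  Keyboard: 41 * 335.36 = 13749.76
Grand total = 2508.61 + 2757.82 + 257.81 + 3994.35 + 7683.06 + 13749.76 = 30951.41

ANSWER: 30951.41


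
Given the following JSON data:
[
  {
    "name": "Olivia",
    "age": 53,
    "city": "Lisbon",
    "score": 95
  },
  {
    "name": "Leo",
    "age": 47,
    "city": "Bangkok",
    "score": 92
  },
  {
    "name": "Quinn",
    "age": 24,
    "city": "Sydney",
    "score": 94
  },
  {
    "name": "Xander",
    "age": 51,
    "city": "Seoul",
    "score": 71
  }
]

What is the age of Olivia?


Looking up record where name = Olivia
Record index: 0
Field 'age' = 53

ANSWER: 53


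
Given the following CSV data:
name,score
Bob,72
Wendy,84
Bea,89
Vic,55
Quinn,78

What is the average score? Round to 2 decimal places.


Scores: 72, 84, 89, 55, 78
Sum = 378
Count = 5
Average = 378 / 5 = 75.60

ANSWER: 75.60


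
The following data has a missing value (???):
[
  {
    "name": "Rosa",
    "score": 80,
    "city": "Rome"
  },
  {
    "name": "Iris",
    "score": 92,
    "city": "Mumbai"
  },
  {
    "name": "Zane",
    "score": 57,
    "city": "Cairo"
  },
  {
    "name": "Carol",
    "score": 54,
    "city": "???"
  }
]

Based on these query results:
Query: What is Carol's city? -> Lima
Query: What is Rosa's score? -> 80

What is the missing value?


The missing value is Carol's city
From query: Carol's city = Lima

ANSWER: Lima


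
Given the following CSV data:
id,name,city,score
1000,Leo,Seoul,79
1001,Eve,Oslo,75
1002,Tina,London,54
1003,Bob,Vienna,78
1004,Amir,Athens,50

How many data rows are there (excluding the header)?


Counting rows (excluding header):
Header: id,name,city,score
Data rows: 5

ANSWER: 5


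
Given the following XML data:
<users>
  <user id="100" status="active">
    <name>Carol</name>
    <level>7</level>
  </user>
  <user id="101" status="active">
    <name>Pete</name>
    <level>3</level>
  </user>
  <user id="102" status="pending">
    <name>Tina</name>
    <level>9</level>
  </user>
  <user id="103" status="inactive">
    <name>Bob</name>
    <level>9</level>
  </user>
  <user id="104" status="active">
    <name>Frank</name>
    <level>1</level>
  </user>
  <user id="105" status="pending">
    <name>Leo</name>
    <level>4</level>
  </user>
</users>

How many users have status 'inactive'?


Counting users with status='inactive':
  Bob (id=103) -> MATCH
Count: 1

ANSWER: 1


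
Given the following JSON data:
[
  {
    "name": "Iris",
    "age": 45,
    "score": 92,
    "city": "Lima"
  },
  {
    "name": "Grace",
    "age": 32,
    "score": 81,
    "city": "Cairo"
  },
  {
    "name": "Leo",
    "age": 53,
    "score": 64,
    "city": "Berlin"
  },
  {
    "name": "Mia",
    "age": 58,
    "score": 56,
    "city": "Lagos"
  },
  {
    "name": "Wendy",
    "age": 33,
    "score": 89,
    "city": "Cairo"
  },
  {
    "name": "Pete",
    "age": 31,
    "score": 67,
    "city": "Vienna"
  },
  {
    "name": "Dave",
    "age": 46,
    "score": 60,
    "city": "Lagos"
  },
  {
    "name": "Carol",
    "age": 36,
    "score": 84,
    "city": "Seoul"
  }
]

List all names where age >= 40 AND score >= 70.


Checking both conditions:
  Iris (age=45, score=92) -> YES
  Grace (age=32, score=81) -> no
  Leo (age=53, score=64) -> no
  Mia (age=58, score=56) -> no
  Wendy (age=33, score=89) -> no
  Pete (age=31, score=67) -> no
  Dave (age=46, score=60) -> no
  Carol (age=36, score=84) -> no


ANSWER: Iris


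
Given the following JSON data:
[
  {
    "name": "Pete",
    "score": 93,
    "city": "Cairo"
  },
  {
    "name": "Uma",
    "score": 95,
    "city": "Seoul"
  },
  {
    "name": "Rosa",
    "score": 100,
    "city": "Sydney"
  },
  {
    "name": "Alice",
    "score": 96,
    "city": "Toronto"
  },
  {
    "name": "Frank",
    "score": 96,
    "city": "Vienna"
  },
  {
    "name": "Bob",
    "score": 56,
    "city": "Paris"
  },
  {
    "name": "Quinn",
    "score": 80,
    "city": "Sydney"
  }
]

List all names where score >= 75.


Filtering records where score >= 75:
  Pete (score=93) -> YES
  Uma (score=95) -> YES
  Rosa (score=100) -> YES
  Alice (score=96) -> YES
  Frank (score=96) -> YES
  Bob (score=56) -> no
  Quinn (score=80) -> YES


ANSWER: Pete, Uma, Rosa, Alice, Frank, Quinn


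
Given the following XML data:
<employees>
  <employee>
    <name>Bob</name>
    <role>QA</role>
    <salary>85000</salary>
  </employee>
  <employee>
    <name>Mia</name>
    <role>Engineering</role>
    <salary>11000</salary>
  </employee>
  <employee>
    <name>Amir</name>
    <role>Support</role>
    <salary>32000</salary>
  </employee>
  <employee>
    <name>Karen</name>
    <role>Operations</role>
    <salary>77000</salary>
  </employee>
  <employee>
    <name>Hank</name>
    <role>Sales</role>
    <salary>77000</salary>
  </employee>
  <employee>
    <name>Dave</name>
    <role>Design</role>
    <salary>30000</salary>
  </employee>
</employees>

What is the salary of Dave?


Searching for <employee> with <name>Dave</name>
Found at position 6
<salary>30000</salary>

ANSWER: 30000


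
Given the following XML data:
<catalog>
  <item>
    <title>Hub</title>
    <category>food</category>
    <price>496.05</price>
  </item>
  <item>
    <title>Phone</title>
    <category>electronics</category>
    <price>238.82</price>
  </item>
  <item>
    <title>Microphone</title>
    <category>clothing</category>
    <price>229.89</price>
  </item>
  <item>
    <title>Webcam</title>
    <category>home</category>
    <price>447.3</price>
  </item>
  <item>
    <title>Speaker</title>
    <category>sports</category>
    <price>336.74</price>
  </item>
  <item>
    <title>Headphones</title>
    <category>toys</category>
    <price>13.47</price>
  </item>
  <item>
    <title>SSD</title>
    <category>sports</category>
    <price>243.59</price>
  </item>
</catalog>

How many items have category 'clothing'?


Scanning <item> elements for <category>clothing</category>:
  Item 3: Microphone -> MATCH
Count: 1

ANSWER: 1
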